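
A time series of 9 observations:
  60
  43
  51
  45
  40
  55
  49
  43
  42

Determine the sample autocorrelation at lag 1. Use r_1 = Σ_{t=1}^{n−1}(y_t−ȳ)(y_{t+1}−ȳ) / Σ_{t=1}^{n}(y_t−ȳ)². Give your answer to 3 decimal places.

-0.246

Mean ȳ = (60 + 43 + 51 + 45 + 40 + 55 + 49 + 43 + 42)/9 = 47.5556
Numerator Σ_{t=1}^{8}(y_t−ȳ)(y_{t+1}−ȳ) = -88.6420
Denominator Σ(y_t−ȳ)² = 360.2222
r_1 = -88.6420 / 360.2222 = -0.246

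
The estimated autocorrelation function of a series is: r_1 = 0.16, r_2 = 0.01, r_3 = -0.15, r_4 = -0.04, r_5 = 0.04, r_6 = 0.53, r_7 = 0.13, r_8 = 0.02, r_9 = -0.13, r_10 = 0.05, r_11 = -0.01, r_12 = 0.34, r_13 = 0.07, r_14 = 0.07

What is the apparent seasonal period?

The largest autocorrelation is r_6 = 0.53, with a weaker echo at lag 12 (0.34); the remaining lags stay at or below 0.16.
The dominant spike at lag 6 indicates a seasonal period of 6.

6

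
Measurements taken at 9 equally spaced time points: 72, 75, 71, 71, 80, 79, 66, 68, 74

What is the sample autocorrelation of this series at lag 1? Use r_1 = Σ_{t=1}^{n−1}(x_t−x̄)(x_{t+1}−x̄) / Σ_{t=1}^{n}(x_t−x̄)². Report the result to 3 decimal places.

0.080

Mean x̄ = (72 + 75 + 71 + 71 + 80 + 79 + 66 + 68 + 74)/9 = 72.8889
Numerator Σ_{t=1}^{8}(x_t−x̄)(x_{t+1}−x̄) = 13.8765
Denominator Σ(x_t−x̄)² = 172.8889
r_1 = 13.8765 / 172.8889 = 0.080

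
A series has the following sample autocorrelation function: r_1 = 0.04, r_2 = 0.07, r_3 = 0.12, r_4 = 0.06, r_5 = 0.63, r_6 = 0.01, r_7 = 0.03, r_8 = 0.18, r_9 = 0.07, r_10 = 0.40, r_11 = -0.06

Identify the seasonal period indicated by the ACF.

5

The largest autocorrelation is r_5 = 0.63, with a weaker echo at lag 10 (0.40); the remaining lags stay at or below 0.18.
The dominant spike at lag 5 indicates a seasonal period of 5.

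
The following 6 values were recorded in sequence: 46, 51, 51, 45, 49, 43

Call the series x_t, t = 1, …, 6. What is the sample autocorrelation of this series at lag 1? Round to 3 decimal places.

Mean x̄ = (46 + 51 + 51 + 45 + 49 + 43)/6 = 47.5000
Deviations from mean: -1.5000, 3.5000, 3.5000, -2.5000, 1.5000, -4.5000
Σ(x_t−x̄)(x_{t+1}−x̄) = (-5.2500) + (12.2500) + (-8.7500) + (-3.7500) + (-6.7500) = -12.2500
Denominator Σ(x_t−x̄)² = 55.5000
r_1 = -12.2500 / 55.5000 = -0.221

-0.221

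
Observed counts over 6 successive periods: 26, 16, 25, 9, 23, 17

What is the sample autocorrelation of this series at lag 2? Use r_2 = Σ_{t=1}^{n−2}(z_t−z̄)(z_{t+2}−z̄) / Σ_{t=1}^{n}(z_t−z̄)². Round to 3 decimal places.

0.549

Mean z̄ = (26 + 16 + 25 + 9 + 23 + 17)/6 = 19.3333
Deviations from mean: 6.6667, -3.3333, 5.6667, -10.3333, 3.6667, -2.3333
Numerator Σ_{t=1}^{4}(z_t−z̄)(z_{t+2}−z̄) = 117.1111
Denominator Σ(z_t−z̄)² = 213.3333
r_2 = 117.1111 / 213.3333 = 0.549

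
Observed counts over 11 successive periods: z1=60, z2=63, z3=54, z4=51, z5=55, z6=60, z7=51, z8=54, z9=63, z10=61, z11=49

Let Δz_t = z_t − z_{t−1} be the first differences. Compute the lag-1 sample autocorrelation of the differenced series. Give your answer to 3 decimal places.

First differences Δz: 3, -9, -3, 4, 5, -9, 3, 9, -2, -12
Mean of differences = -1.1000
Numerator Σ(Δz_t−Δz̄)(Δz_{t+1}−Δz̄) = -34.4100
Denominator Σ(Δz_t−Δz̄)² = 446.9000
r_1(Δz) = -34.4100 / 446.9000 = -0.077

-0.077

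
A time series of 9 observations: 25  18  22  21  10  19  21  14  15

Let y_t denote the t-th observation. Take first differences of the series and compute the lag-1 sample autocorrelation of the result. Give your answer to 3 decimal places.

-0.419

First differences Δy: -7, 4, -1, -11, 9, 2, -7, 1
Mean of differences = -1.2500
Numerator Σ(Δy_t−Δȳ)(Δy_{t+1}−Δȳ) = -129.5625
Denominator Σ(Δy_t−Δȳ)² = 309.5000
r_1(Δy) = -129.5625 / 309.5000 = -0.419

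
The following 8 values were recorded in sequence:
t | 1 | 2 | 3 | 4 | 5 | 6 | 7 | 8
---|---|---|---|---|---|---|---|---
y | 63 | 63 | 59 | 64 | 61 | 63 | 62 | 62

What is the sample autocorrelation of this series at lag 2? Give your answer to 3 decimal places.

Mean ȳ = (63 + 63 + 59 + 64 + 61 + 63 + 62 + 62)/8 = 62.1250
Deviations from mean: 0.8750, 0.8750, -3.1250, 1.8750, -1.1250, 0.8750, -0.1250, -0.1250
Σ(y_t−ȳ)(y_{t+2}−ȳ) = (-2.7344) + (1.6406) + (3.5156) + (1.6406) + (0.1406) + (-0.1094) = 4.0938
Denominator Σ(y_t−ȳ)² = 16.8750
r_2 = 4.0938 / 16.8750 = 0.243

0.243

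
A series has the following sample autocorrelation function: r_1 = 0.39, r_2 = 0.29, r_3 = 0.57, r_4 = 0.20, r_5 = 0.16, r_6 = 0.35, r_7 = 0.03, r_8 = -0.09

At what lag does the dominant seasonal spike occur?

3

The largest autocorrelation is r_3 = 0.57; the remaining lags stay at or below 0.39. The elevated value at lag 1 (0.39), dropping to 0.29 at lag 2, reflects decaying short-term dependence rather than seasonality.
The dominant spike at lag 3 indicates a seasonal period of 3.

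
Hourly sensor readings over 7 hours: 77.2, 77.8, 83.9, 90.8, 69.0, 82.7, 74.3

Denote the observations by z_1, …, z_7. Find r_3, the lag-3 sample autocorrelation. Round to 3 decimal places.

-0.170

Mean z̄ = (77.2 + 77.8 + 83.9 + 90.8 + 69.0 + 82.7 + 74.3)/7 = 79.3857
Σ(z_t−z̄)(z_{t+3}−z̄) = (-24.9484) + (16.4688) + (14.9616) + (-58.0498) = -51.5678
Denominator Σ(z_t−z̄)² = 302.6686
r_3 = -51.5678 / 302.6686 = -0.170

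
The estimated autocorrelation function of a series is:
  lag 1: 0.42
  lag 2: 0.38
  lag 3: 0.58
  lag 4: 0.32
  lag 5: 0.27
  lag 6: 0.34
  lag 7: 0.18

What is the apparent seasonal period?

3

The largest autocorrelation is r_3 = 0.58; the remaining lags stay at or below 0.42. The elevated value at lag 1 (0.42), dropping to 0.38 at lag 2, reflects decaying short-term dependence rather than seasonality.
The dominant spike at lag 3 indicates a seasonal period of 3.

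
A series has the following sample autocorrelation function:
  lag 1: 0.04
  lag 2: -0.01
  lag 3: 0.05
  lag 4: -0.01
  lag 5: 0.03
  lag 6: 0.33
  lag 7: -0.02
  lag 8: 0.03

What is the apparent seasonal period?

6

The largest autocorrelation is r_6 = 0.33; the remaining lags stay at or below 0.05.
The dominant spike at lag 6 indicates a seasonal period of 6.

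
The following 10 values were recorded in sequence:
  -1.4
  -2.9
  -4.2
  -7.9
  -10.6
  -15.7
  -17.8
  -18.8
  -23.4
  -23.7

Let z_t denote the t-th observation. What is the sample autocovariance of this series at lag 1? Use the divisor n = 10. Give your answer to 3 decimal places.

46.798

Mean z̄ = (-1.4 − 2.9 − 4.2 − 7.9 − 10.6 − 15.7 − 17.8 − 18.8 − 23.4 − 23.7)/10 = -12.6400
Σ_{t=1}^{9}(z_t−z̄)(z_{t+1}−z̄) = 467.9784
γ_1 = 467.9784 / 10 = 46.798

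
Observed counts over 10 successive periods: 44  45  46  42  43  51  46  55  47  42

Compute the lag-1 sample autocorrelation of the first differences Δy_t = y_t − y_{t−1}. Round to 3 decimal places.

-0.417

First differences Δy: 1, 1, -4, 1, 8, -5, 9, -8, -5
Mean of differences = -0.2222
Numerator Σ(Δy_t−Δȳ)(Δy_{t+1}−Δȳ) = -115.6049
Denominator Σ(Δy_t−Δȳ)² = 277.5556
r_1(Δy) = -115.6049 / 277.5556 = -0.417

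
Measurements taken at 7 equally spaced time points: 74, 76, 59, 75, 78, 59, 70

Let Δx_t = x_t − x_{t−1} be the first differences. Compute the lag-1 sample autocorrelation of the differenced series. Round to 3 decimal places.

-0.516

First differences Δx: 2, -17, 16, 3, -19, 11
Mean of differences = -0.6667
Numerator Σ(Δx_t−Δx̄)(Δx_{t+1}−Δx̄) = -535.7778
Denominator Σ(Δx_t−Δx̄)² = 1037.3333
r_1(Δx) = -535.7778 / 1037.3333 = -0.516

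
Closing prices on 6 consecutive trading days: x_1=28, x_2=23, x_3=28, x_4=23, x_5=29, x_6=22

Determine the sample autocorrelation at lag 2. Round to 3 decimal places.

Mean x̄ = (28 + 23 + 28 + 23 + 29 + 22)/6 = 25.5000
Deviations from mean: 2.5000, -2.5000, 2.5000, -2.5000, 3.5000, -3.5000
Numerator Σ_{t=1}^{4}(x_t−x̄)(x_{t+2}−x̄) = 30.0000
Denominator Σ(x_t−x̄)² = 49.5000
r_2 = 30.0000 / 49.5000 = 0.606

0.606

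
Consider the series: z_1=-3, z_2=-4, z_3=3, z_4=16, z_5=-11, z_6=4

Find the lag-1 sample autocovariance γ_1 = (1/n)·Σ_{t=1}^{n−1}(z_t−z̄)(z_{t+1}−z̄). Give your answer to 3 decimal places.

Mean z̄ = (-3 − 4 + 3 + 16 − 11 + 4)/6 = 0.8333
Σ_{t=1}^{5}(z_t−z̄)(z_{t+1}−z̄) = -176.0278
γ_1 = -176.0278 / 6 = -29.338

-29.338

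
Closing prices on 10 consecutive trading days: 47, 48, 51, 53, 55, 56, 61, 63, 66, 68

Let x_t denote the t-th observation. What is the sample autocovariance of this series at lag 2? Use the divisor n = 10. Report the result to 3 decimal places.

19.932

Mean x̄ = (47 + 48 + 51 + 53 + 55 + 56 + 61 + 63 + 66 + 68)/10 = 56.8000
Σ_{t=1}^{8}(x_t−x̄)(x_{t+2}−x̄) = 199.3200
γ_2 = 199.3200 / 10 = 19.932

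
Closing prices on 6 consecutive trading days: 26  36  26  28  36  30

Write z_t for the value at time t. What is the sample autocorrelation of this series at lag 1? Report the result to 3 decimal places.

Mean z̄ = (26 + 36 + 26 + 28 + 36 + 30)/6 = 30.3333
Deviations from mean: -4.3333, 5.6667, -4.3333, -2.3333, 5.6667, -0.3333
Numerator Σ_{t=1}^{5}(z_t−z̄)(z_{t+1}−z̄) = -54.1111
Denominator Σ(z_t−z̄)² = 107.3333
r_1 = -54.1111 / 107.3333 = -0.504

-0.504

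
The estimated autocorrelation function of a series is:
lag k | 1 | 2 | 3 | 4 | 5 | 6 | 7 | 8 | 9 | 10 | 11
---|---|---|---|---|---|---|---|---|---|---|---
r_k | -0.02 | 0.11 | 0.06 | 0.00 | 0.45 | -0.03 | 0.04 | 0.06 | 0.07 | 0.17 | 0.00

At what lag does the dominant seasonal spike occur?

5

The largest autocorrelation is r_5 = 0.45, with a weaker echo at lag 10 (0.17); the remaining lags stay at or below 0.11.
The dominant spike at lag 5 indicates a seasonal period of 5.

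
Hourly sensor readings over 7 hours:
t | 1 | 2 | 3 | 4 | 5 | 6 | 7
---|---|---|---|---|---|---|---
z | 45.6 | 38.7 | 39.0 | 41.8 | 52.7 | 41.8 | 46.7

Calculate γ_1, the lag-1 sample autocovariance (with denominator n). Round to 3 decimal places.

-2.388

Mean z̄ = (45.6 + 38.7 + 39.0 + 41.8 + 52.7 + 41.8 + 46.7)/7 = 43.7571
Σ_{t=1}^{6}(z_t−z̄)(z_{t+1}−z̄) = -16.7161
γ_1 = -16.7161 / 7 = -2.388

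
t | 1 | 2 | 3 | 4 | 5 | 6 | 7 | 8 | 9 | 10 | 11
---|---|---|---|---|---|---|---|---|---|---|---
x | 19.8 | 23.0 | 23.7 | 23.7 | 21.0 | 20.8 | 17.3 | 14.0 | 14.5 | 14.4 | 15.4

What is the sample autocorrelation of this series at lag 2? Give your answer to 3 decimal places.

0.500

Mean x̄ = (19.8 + 23.0 + 23.7 + 23.7 + 21.0 + 20.8 + 17.3 + 14.0 + 14.5 + 14.4 + 15.4)/11 = 18.8727
Numerator Σ_{t=1}^{9}(x_t−x̄)(x_{t+2}−x̄) = 75.0921
Denominator Σ(x_t−x̄)² = 150.1418
r_2 = 75.0921 / 150.1418 = 0.500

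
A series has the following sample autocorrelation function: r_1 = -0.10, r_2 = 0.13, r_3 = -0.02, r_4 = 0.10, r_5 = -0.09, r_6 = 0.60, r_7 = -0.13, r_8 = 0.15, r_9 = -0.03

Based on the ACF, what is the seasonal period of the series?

6

The largest autocorrelation is r_6 = 0.60; the remaining lags stay at or below 0.15.
The dominant spike at lag 6 indicates a seasonal period of 6.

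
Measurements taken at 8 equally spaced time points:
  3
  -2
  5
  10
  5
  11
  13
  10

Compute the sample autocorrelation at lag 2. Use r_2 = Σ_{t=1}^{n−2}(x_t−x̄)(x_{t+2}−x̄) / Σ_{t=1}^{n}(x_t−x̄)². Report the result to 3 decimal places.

Mean x̄ = (3 − 2 + 5 + 10 + 5 + 11 + 13 + 10)/8 = 6.8750
Numerator Σ_{t=1}^{6}(x_t−x̄)(x_{t+2}−x̄) = -2.6563
Denominator Σ(x_t−x̄)² = 174.8750
r_2 = -2.6563 / 174.8750 = -0.015

-0.015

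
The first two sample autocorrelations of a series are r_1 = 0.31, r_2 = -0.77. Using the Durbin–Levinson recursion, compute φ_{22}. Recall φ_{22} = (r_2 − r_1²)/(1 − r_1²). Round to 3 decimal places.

φ_{22} = (r_2 − r_1²) / (1 − r_1²)
r_1² = (0.31)² = 0.0961
Numerator = -0.77 − 0.0961 = -0.8661; denominator = 1 − 0.0961 = 0.9039
φ_{22} = -0.8661 / 0.9039 = -0.958

-0.958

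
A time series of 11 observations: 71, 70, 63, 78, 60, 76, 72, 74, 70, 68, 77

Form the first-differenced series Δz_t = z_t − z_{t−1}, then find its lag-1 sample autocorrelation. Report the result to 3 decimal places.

First differences Δz: -1, -7, 15, -18, 16, -4, 2, -4, -2, 9
Mean of differences = 0.6000
Numerator Σ(Δz_t−Δz̄)(Δz_{t+1}−Δz̄) = -745.1600
Denominator Σ(Δz_t−Δz̄)² = 972.4000
r_1(Δz) = -745.1600 / 972.4000 = -0.766

-0.766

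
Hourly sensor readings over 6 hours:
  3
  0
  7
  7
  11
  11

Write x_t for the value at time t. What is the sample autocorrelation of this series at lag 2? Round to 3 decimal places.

Mean x̄ = (3 + 0 + 7 + 7 + 11 + 11)/6 = 6.5000
Deviations from mean: -3.5000, -6.5000, 0.5000, 0.5000, 4.5000, 4.5000
Σ(x_t−x̄)(x_{t+2}−x̄) = (-1.7500) + (-3.2500) + (2.2500) + (2.2500) = -0.5000
Denominator Σ(x_t−x̄)² = 95.5000
r_2 = -0.5000 / 95.5000 = -0.005

-0.005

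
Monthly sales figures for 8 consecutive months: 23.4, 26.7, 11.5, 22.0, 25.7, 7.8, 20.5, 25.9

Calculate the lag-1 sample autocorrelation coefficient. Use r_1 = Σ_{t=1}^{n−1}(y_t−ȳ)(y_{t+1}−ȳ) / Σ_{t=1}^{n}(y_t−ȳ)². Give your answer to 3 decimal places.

Mean ȳ = (23.4 + 26.7 + 11.5 + 22.0 + 25.7 + 7.8 + 20.5 + 25.9)/8 = 20.4375
Deviations from mean: 2.9625, 6.2625, -8.9375, 1.5625, 5.2625, -12.6375, 0.0625, 5.4625
Numerator Σ_{t=1}^{7}(y_t−ȳ)(y_{t+1}−ȳ) = -110.1139
Denominator Σ(y_t−ȳ)² = 347.5588
r_1 = -110.1139 / 347.5588 = -0.317

-0.317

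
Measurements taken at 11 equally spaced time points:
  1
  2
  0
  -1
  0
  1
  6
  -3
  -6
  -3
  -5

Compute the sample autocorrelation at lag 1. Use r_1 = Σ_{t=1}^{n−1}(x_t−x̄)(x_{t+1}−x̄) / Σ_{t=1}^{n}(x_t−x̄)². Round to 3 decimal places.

0.323

Mean x̄ = (1 + 2 + 0 − 1 + 0 + 1 + 6 − 3 − 6 − 3 − 5)/11 = -0.7273
Numerator Σ_{t=1}^{10}(x_t−x̄)(x_{t+1}−x̄) = 37.5620
Denominator Σ(x_t−x̄)² = 116.1818
r_1 = 37.5620 / 116.1818 = 0.323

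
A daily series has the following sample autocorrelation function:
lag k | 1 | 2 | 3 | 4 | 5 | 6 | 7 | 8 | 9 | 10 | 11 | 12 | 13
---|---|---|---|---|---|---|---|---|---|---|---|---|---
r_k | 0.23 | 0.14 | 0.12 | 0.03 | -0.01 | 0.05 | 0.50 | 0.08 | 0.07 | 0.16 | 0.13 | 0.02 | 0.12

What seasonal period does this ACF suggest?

The largest autocorrelation is r_7 = 0.50; the remaining lags stay at or below 0.23. The elevated value at lag 1 (0.23), dropping to 0.14 at lag 2, reflects decaying short-term dependence rather than seasonality.
The dominant spike at lag 7 indicates a seasonal period of 7.

7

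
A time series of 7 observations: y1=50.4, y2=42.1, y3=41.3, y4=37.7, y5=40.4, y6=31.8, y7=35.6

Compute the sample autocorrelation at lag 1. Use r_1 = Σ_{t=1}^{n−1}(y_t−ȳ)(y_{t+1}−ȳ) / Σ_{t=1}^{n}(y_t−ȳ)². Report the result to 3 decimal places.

0.256

Mean ȳ = (50.4 + 42.1 + 41.3 + 37.7 + 40.4 + 31.8 + 35.6)/7 = 39.9000
Σ(y_t−ȳ)(y_{t+1}−ȳ) = (23.1000) + (3.0800) + (-3.0800) + (-1.1000) + (-4.0500) + (34.8300) = 52.7800
Denominator Σ(y_t−ȳ)² = 206.2400
r_1 = 52.7800 / 206.2400 = 0.256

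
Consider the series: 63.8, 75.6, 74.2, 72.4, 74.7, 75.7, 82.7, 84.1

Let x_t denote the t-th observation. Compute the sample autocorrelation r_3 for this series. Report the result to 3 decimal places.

Mean x̄ = (63.8 + 75.6 + 74.2 + 72.4 + 74.7 + 75.7 + 82.7 + 84.1)/8 = 75.4000
Deviations from mean: -11.6000, 0.2000, -1.2000, -3.0000, -0.7000, 0.3000, 7.3000, 8.7000
Σ(x_t−x̄)(x_{t+3}−x̄) = (34.8000) + (-0.1400) + (-0.3600) + (-21.9000) + (-6.0900) = 6.3100
Denominator Σ(x_t−x̄)² = 274.6000
r_3 = 6.3100 / 274.6000 = 0.023

0.023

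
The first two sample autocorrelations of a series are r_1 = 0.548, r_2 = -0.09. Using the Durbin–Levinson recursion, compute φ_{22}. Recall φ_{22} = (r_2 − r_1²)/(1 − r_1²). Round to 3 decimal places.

φ_{22} = (r_2 − r_1²) / (1 − r_1²)
r_1² = (0.548)² = 0.300304
Numerator = -0.09 − 0.3003 = -0.3903; denominator = 1 − 0.3003 = 0.6997
φ_{22} = -0.3903 / 0.6997 = -0.558

-0.558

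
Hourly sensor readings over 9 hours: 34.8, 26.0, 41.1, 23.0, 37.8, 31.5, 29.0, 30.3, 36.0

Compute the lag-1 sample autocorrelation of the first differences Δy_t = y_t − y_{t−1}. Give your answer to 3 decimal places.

First differences Δy: -8.8, 15.1, -18.1, 14.8, -6.3, -2.5, 1.3, 5.7
Mean of differences = 0.1500
Numerator Σ(Δy_t−Δȳ)(Δy_{t+1}−Δȳ) = -748.0675
Denominator Σ(Δy_t−Δȳ)² = 932.0400
r_1(Δy) = -748.0675 / 932.0400 = -0.803

-0.803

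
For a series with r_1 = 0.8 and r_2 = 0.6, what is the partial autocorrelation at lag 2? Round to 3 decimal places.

φ_{22} = (r_2 − r_1²) / (1 − r_1²)
r_1² = (0.8)² = 0.64
Numerator = 0.6 − 0.6400 = -0.0400; denominator = 1 − 0.6400 = 0.3600
φ_{22} = -0.0400 / 0.3600 = -0.111

-0.111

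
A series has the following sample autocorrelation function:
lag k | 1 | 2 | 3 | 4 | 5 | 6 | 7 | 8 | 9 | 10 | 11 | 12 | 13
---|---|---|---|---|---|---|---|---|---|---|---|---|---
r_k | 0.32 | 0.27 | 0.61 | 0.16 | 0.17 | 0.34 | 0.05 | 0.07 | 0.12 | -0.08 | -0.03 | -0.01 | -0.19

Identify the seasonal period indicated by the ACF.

The largest autocorrelation is r_3 = 0.61, with a weaker echo at lag 6 (0.34); the remaining lags stay at or below 0.32. The elevated value at lag 1 (0.32), dropping to 0.27 at lag 2, reflects decaying short-term dependence rather than seasonality.
The dominant spike at lag 3 indicates a seasonal period of 3.

3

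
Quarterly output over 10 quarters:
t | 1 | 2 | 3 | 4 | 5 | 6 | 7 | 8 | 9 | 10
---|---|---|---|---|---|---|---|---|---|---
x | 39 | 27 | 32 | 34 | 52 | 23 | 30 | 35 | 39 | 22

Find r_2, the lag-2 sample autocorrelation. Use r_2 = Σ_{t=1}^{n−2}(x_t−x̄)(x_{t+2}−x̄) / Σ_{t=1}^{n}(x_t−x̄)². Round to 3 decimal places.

Mean x̄ = (39 + 27 + 32 + 34 + 52 + 23 + 30 + 35 + 39 + 22)/10 = 33.3000
Numerator Σ_{t=1}^{8}(x_t−x̄)(x_{t+2}−x̄) = -160.5800
Denominator Σ(x_t−x̄)² = 704.1000
r_2 = -160.5800 / 704.1000 = -0.228

-0.228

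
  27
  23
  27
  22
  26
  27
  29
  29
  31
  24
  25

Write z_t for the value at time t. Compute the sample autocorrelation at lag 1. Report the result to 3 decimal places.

Mean z̄ = (27 + 23 + 27 + 22 + 26 + 27 + 29 + 29 + 31 + 24 + 25)/11 = 26.3636
Numerator Σ_{t=1}^{10}(z_t−z̄)(z_{t+1}−z̄) = 7.4132
Denominator Σ(z_t−z̄)² = 74.5455
r_1 = 7.4132 / 74.5455 = 0.099

0.099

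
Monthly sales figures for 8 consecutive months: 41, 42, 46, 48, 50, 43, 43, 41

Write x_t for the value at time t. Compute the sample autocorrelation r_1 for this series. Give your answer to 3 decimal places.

Mean x̄ = (41 + 42 + 46 + 48 + 50 + 43 + 43 + 41)/8 = 44.2500
Deviations from mean: -3.2500, -2.2500, 1.7500, 3.7500, 5.7500, -1.2500, -1.2500, -3.2500
Numerator Σ_{t=1}^{7}(x_t−x̄)(x_{t+1}−x̄) = 29.9375
Denominator Σ(x_t−x̄)² = 79.5000
r_1 = 29.9375 / 79.5000 = 0.377

0.377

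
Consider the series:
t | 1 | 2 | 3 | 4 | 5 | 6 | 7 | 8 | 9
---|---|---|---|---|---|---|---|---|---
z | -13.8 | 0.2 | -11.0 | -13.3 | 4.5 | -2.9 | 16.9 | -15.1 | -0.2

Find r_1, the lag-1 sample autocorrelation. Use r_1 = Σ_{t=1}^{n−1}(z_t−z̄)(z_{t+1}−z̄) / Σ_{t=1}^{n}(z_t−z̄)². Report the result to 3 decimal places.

-0.365

Mean z̄ = (-13.8 + 0.2 − 11.0 − 13.3 + 4.5 − 2.9 + 16.9 − 15.1 − 0.2)/9 = -3.8556
Numerator Σ_{t=1}^{8}(z_t−z̄)(z_{t+1}−z̄) = -327.4153
Denominator Σ(z_t−z̄)² = 896.9022
r_1 = -327.4153 / 896.9022 = -0.365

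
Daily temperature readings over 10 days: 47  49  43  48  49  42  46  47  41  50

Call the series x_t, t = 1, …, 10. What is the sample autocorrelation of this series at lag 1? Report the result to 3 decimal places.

-0.474

Mean x̄ = (47 + 49 + 43 + 48 + 49 + 42 + 46 + 47 + 41 + 50)/10 = 46.2000
Numerator Σ_{t=1}^{9}(x_t−x̄)(x_{t+1}−x̄) = -42.4400
Denominator Σ(x_t−x̄)² = 89.6000
r_1 = -42.4400 / 89.6000 = -0.474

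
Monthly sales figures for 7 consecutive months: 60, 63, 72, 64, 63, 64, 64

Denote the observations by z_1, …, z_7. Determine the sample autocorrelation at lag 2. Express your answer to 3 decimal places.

Mean z̄ = (60 + 63 + 72 + 64 + 63 + 64 + 64)/7 = 64.2857
Deviations from mean: -4.2857, -1.2857, 7.7143, -0.2857, -1.2857, -0.2857, -0.2857
Numerator Σ_{t=1}^{5}(z_t−z̄)(z_{t+2}−z̄) = -42.1633
Denominator Σ(z_t−z̄)² = 81.4286
r_2 = -42.1633 / 81.4286 = -0.518

-0.518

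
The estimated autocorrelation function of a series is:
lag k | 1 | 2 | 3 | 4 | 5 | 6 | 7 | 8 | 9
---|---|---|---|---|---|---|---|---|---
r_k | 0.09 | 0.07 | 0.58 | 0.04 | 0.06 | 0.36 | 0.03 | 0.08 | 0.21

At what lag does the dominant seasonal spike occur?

3

The largest autocorrelation is r_3 = 0.58, with weaker echoes at lags 6 (0.36) and 9 (0.21); the remaining lags stay at or below 0.09.
The dominant spike at lag 3 indicates a seasonal period of 3.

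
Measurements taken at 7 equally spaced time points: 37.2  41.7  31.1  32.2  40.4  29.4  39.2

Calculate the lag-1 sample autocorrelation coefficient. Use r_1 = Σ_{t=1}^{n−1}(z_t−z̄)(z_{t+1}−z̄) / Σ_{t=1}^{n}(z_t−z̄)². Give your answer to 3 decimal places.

-0.481

Mean z̄ = (37.2 + 41.7 + 31.1 + 32.2 + 40.4 + 29.4 + 39.2)/7 = 35.8857
Deviations from mean: 1.3143, 5.8143, -4.7857, -3.6857, 4.5143, -6.4857, 3.3143
Σ(z_t−z̄)(z_{t+1}−z̄) = (7.6416) + (-27.8255) + (17.6388) + (-16.6384) + (-29.2784) + (-21.4955) = -69.9573
Denominator Σ(z_t−z̄)² = 145.4486
r_1 = -69.9573 / 145.4486 = -0.481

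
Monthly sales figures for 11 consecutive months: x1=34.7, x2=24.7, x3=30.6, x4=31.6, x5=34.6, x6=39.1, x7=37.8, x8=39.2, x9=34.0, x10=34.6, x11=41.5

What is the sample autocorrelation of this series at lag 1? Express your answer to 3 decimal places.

0.350

Mean x̄ = (34.7 + 24.7 + 30.6 + 31.6 + 34.6 + 39.1 + 37.8 + 39.2 + 34.0 + 34.6 + 41.5)/11 = 34.7636
Numerator Σ_{t=1}^{10}(x_t−x̄)(x_{t+1}−x̄) = 77.7941
Denominator Σ(x_t−x̄)² = 222.3455
r_1 = 77.7941 / 222.3455 = 0.350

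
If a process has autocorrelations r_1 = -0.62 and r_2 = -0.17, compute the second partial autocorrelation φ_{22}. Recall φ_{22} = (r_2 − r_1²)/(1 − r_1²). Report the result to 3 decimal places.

φ_{22} = (r_2 − r_1²) / (1 − r_1²)
r_1² = (-0.62)² = 0.3844
Numerator = -0.17 − 0.3844 = -0.5544; denominator = 1 − 0.3844 = 0.6156
φ_{22} = -0.5544 / 0.6156 = -0.901

-0.901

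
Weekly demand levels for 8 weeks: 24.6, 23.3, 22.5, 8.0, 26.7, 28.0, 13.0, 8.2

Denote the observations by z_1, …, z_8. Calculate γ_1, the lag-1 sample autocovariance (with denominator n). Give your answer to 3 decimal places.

-0.776

Mean z̄ = (24.6 + 23.3 + 22.5 + 8.0 + 26.7 + 28.0 + 13.0 + 8.2)/8 = 19.2875
Deviations: 5.3125, 4.0125, 3.2125, -11.2875, 7.4125, 8.7125, -6.2875, -11.0875
Σ_{t=1}^{7}(z_t−z̄)(z_{t+1}−z̄) = -6.2089
γ_1 = -6.2089 / 8 = -0.776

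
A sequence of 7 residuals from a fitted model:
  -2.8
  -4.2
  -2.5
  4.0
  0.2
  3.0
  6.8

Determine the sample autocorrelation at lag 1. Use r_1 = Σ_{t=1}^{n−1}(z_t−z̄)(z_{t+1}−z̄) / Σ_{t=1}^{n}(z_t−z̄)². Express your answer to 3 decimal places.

0.333

Mean z̄ = (-2.8 − 4.2 − 2.5 + 4.0 + 0.2 + 3.0 + 6.8)/7 = 0.6429
Σ(z_t−z̄)(z_{t+1}−z̄) = (16.6733) + (15.2204) + (-10.5510) + (-1.4867) + (-1.0439) + (14.5133) = 33.3253
Denominator Σ(z_t−z̄)² = 100.1171
r_1 = 33.3253 / 100.1171 = 0.333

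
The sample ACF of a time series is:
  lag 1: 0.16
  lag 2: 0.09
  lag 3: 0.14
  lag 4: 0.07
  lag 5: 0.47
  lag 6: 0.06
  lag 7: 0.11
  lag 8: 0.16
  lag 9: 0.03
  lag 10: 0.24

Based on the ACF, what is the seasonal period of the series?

5

The largest autocorrelation is r_5 = 0.47, with a weaker echo at lag 10 (0.24); the remaining lags stay at or below 0.16.
The dominant spike at lag 5 indicates a seasonal period of 5.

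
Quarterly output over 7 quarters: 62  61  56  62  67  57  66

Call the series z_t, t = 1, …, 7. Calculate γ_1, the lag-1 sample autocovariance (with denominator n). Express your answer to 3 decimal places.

Mean z̄ = (62 + 61 + 56 + 62 + 67 + 57 + 66)/7 = 61.5714
Σ_{t=1}^{6}(z_t−z̄)(z_{t+1}−z̄) = -42.1837
γ_1 = -42.1837 / 7 = -6.026

-6.026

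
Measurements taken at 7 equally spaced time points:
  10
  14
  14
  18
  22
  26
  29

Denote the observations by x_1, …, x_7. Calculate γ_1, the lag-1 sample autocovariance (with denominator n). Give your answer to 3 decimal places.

Mean x̄ = (10 + 14 + 14 + 18 + 22 + 26 + 29)/7 = 19.0000
Deviations: -9.0000, -5.0000, -5.0000, -1.0000, 3.0000, 7.0000, 10.0000
Σ_{t=1}^{6}(x_t−x̄)(x_{t+1}−x̄) = 163.0000
γ_1 = 163.0000 / 7 = 23.286

23.286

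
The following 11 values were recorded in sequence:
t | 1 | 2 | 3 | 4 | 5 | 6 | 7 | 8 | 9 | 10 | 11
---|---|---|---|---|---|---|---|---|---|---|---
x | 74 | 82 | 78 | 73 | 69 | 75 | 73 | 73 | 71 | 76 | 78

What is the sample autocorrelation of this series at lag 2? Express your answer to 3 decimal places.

Mean x̄ = (74 + 82 + 78 + 73 + 69 + 75 + 73 + 73 + 71 + 76 + 78)/11 = 74.7273
Numerator Σ_{t=1}^{9}(x_t−x̄)(x_{t+2}−x̄) = -32.6942
Denominator Σ(x_t−x̄)² = 132.1818
r_2 = -32.6942 / 132.1818 = -0.247

-0.247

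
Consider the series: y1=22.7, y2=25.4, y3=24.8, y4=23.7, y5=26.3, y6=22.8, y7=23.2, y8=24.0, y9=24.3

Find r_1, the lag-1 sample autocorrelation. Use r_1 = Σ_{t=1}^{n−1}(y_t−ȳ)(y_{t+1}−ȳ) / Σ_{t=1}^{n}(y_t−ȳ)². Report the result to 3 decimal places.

-0.320

Mean ȳ = (22.7 + 25.4 + 24.8 + 23.7 + 26.3 + 22.8 + 23.2 + 24.0 + 24.3)/9 = 24.1333
Numerator Σ_{t=1}^{8}(y_t−ȳ)(y_{t+1}−ȳ) = -3.7411
Denominator Σ(y_t−ȳ)² = 11.6800
r_1 = -3.7411 / 11.6800 = -0.320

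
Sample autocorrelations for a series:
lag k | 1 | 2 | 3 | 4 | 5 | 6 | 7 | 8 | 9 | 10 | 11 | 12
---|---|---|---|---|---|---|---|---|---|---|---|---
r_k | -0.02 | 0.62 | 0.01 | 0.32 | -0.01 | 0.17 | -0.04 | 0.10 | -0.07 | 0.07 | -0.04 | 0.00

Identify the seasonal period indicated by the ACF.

2

The largest autocorrelation is r_2 = 0.62, with weaker echoes at lags 4 (0.32) and 6 (0.17); the remaining lags stay at or below 0.10.
The dominant spike at lag 2 indicates a seasonal period of 2.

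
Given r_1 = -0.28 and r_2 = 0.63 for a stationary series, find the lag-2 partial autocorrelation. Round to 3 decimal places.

φ_{22} = (r_2 − r_1²) / (1 − r_1²)
r_1² = (-0.28)² = 0.0784
Numerator = 0.63 − 0.0784 = 0.5516; denominator = 1 − 0.0784 = 0.9216
φ_{22} = 0.5516 / 0.9216 = 0.599

0.599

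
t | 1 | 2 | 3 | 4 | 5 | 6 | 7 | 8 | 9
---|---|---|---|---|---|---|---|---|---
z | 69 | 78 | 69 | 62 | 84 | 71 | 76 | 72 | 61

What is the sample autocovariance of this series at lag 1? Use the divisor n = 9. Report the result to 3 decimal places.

Mean z̄ = (69 + 78 + 69 + 62 + 84 + 71 + 76 + 72 + 61)/9 = 71.3333
Σ_{t=1}^{8}(z_t−z̄)(z_{t+1}−z̄) = -137.1111
γ_1 = -137.1111 / 9 = -15.235

-15.235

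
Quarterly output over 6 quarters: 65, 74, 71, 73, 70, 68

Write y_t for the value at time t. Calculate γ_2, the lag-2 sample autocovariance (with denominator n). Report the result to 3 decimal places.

0.046

Mean ȳ = (65 + 74 + 71 + 73 + 70 + 68)/6 = 70.1667
Deviations: -5.1667, 3.8333, 0.8333, 2.8333, -0.1667, -2.1667
Σ_{t=1}^{4}(y_t−ȳ)(y_{t+2}−ȳ) = 0.2778
γ_2 = 0.2778 / 6 = 0.046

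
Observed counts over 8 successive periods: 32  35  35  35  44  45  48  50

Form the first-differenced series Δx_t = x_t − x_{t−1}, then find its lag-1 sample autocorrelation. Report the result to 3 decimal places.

First differences Δx: 3, 0, 0, 9, 1, 3, 2
Mean of differences = 2.5714
Numerator Σ(Δx_t−Δx̄)(Δx_{t+1}−Δx̄) = -22.0408
Denominator Σ(Δx_t−Δx̄)² = 57.7143
r_1(Δx) = -22.0408 / 57.7143 = -0.382

-0.382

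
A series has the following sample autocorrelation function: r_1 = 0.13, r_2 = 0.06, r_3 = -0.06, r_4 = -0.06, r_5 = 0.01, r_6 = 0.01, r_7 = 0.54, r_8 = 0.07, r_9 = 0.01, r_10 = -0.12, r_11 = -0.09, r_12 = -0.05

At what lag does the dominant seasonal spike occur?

The largest autocorrelation is r_7 = 0.54; the remaining lags stay at or below 0.13.
The dominant spike at lag 7 indicates a seasonal period of 7.

7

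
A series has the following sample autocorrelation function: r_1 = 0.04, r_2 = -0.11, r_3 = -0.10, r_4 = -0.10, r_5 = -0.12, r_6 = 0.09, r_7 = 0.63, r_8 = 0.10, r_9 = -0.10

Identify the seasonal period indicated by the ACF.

The largest autocorrelation is r_7 = 0.63; the remaining lags stay at or below 0.10.
The dominant spike at lag 7 indicates a seasonal period of 7.

7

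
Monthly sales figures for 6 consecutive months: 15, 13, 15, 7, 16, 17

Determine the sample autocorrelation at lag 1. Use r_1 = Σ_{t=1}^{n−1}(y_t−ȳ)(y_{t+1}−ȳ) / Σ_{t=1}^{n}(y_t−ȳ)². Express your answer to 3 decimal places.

Mean ȳ = (15 + 13 + 15 + 7 + 16 + 17)/6 = 13.8333
Deviations from mean: 1.1667, -0.8333, 1.1667, -6.8333, 2.1667, 3.1667
Σ(y_t−ȳ)(y_{t+1}−ȳ) = (-0.9722) + (-0.9722) + (-7.9722) + (-14.8056) + (6.8611) = -17.8611
Denominator Σ(y_t−ȳ)² = 64.8333
r_1 = -17.8611 / 64.8333 = -0.275

-0.275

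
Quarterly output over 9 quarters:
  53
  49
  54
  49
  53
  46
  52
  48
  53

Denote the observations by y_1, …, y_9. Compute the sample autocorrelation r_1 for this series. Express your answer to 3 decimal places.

-0.714

Mean ȳ = (53 + 49 + 54 + 49 + 53 + 46 + 52 + 48 + 53)/9 = 50.7778
Numerator Σ_{t=1}^{8}(y_t−ȳ)(y_{t+1}−ȳ) = -45.3827
Denominator Σ(y_t−ȳ)² = 63.5556
r_1 = -45.3827 / 63.5556 = -0.714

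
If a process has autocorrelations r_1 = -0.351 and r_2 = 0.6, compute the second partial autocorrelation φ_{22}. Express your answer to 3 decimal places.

0.544

φ_{22} = (r_2 − r_1²) / (1 − r_1²)
r_1² = (-0.351)² = 0.123201
Numerator = 0.6 − 0.1232 = 0.4768; denominator = 1 − 0.1232 = 0.8768
φ_{22} = 0.4768 / 0.8768 = 0.544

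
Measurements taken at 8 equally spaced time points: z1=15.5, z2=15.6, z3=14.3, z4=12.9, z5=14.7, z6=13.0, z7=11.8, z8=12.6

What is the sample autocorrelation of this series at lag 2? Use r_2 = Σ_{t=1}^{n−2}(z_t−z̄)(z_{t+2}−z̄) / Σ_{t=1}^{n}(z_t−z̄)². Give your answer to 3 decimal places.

-0.031

Mean z̄ = (15.5 + 15.6 + 14.3 + 12.9 + 14.7 + 13.0 + 11.8 + 12.6)/8 = 13.8000
Deviations from mean: 1.7000, 1.8000, 0.5000, -0.9000, 0.9000, -0.8000, -2.0000, -1.2000
Σ(z_t−z̄)(z_{t+2}−z̄) = (0.8500) + (-1.6200) + (0.4500) + (0.7200) + (-1.8000) + (0.9600) = -0.4400
Denominator Σ(z_t−z̄)² = 14.0800
r_2 = -0.4400 / 14.0800 = -0.031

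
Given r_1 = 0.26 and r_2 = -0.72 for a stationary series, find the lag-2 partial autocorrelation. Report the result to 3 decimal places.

-0.845

φ_{22} = (r_2 − r_1²) / (1 − r_1²)
r_1² = (0.26)² = 0.0676
Numerator = -0.72 − 0.0676 = -0.7876; denominator = 1 − 0.0676 = 0.9324
φ_{22} = -0.7876 / 0.9324 = -0.845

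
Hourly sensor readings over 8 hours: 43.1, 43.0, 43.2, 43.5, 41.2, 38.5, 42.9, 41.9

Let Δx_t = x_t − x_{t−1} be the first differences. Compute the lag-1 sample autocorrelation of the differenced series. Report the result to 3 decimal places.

First differences Δx: -0.1, 0.2, 0.3, -2.3, -2.7, 4.4, -1.0
Mean of differences = -0.1714
Numerator Σ(Δx_t−Δx̄)(Δx_{t+1}−Δx̄) = -10.7665
Denominator Σ(Δx_t−Δx̄)² = 32.8743
r_1(Δx) = -10.7665 / 32.8743 = -0.328

-0.328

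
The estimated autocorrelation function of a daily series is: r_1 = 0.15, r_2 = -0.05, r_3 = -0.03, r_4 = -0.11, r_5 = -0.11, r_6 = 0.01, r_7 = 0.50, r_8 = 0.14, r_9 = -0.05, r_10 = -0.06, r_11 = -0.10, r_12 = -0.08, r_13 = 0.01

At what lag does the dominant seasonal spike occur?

7

The largest autocorrelation is r_7 = 0.50; the remaining lags stay at or below 0.15.
The dominant spike at lag 7 indicates a seasonal period of 7.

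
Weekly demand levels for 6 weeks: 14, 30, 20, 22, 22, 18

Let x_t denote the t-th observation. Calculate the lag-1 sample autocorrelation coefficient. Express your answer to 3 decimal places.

Mean x̄ = (14 + 30 + 20 + 22 + 22 + 18)/6 = 21.0000
Deviations from mean: -7.0000, 9.0000, -1.0000, 1.0000, 1.0000, -3.0000
Σ(x_t−x̄)(x_{t+1}−x̄) = (-63.0000) + (-9.0000) + (-1.0000) + (1.0000) + (-3.0000) = -75.0000
Denominator Σ(x_t−x̄)² = 142.0000
r_1 = -75.0000 / 142.0000 = -0.528

-0.528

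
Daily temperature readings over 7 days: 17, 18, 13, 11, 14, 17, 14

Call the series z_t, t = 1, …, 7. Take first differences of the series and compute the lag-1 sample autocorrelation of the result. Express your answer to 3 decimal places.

First differences Δz: 1, -5, -2, 3, 3, -3
Mean of differences = -0.5000
Numerator Σ(Δz_t−Δz̄)(Δz_{t+1}−Δz̄) = -1.7500
Denominator Σ(Δz_t−Δz̄)² = 55.5000
r_1(Δz) = -1.7500 / 55.5000 = -0.032

-0.032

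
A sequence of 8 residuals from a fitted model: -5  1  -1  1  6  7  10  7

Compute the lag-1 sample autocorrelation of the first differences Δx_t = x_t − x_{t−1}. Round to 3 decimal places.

-0.376

First differences Δx: 6, -2, 2, 5, 1, 3, -3
Mean of differences = 1.7143
Numerator Σ(Δx_t−Δx̄)(Δx_{t+1}−Δx̄) = -25.3673
Denominator Σ(Δx_t−Δx̄)² = 67.4286
r_1(Δx) = -25.3673 / 67.4286 = -0.376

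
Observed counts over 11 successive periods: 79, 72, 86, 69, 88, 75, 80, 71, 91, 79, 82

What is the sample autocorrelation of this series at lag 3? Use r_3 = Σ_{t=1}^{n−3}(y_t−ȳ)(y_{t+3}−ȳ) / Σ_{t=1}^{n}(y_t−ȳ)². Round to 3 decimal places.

Mean ȳ = (79 + 72 + 86 + 69 + 88 + 75 + 80 + 71 + 91 + 79 + 82)/11 = 79.2727
Numerator Σ_{t=1}^{8}(y_t−ȳ)(y_{t+3}−ȳ) = -241.9504
Denominator Σ(y_t−ȳ)² = 512.1818
r_3 = -241.9504 / 512.1818 = -0.472

-0.472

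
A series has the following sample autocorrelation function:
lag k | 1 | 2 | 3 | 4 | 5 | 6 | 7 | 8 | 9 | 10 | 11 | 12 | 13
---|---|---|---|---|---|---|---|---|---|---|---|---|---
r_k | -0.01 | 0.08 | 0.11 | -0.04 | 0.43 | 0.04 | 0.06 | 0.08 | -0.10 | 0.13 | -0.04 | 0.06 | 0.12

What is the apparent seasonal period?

The largest autocorrelation is r_5 = 0.43; the remaining lags stay at or below 0.13.
The dominant spike at lag 5 indicates a seasonal period of 5.

5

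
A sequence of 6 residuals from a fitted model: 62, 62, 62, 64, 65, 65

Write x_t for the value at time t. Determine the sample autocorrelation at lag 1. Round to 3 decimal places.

Mean x̄ = (62 + 62 + 62 + 64 + 65 + 65)/6 = 63.3333
Deviations from mean: -1.3333, -1.3333, -1.3333, 0.6667, 1.6667, 1.6667
Σ(x_t−x̄)(x_{t+1}−x̄) = (1.7778) + (1.7778) + (-0.8889) + (1.1111) + (2.7778) = 6.5556
Denominator Σ(x_t−x̄)² = 11.3333
r_1 = 6.5556 / 11.3333 = 0.578

0.578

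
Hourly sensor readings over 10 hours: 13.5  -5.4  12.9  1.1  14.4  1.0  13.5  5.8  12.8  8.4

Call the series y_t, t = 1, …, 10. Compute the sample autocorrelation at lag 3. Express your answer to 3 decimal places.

Mean ȳ = (13.5 − 5.4 + 12.9 + 1.1 + 14.4 + 1.0 + 13.5 + 5.8 + 12.8 + 8.4)/10 = 7.8000
Σ(y_t−ȳ)(y_{t+3}−ȳ) = (-38.1900) + (-87.1200) + (-34.6800) + (-38.1900) + (-13.2000) + (-34.0000) + (3.4200) = -241.9600
Denominator Σ(y_t−ȳ)² = 429.2800
r_3 = -241.9600 / 429.2800 = -0.564

-0.564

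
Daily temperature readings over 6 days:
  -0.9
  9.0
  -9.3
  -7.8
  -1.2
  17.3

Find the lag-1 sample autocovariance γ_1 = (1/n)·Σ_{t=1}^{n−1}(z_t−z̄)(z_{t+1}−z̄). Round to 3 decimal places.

Mean z̄ = (-0.9 + 9.0 − 9.3 − 7.8 − 1.2 + 17.3)/6 = 1.1833
Σ_{t=1}^{5}(z_t−z̄)(z_{t+1}−z̄) = -21.0553
γ_1 = -21.0553 / 6 = -3.509

-3.509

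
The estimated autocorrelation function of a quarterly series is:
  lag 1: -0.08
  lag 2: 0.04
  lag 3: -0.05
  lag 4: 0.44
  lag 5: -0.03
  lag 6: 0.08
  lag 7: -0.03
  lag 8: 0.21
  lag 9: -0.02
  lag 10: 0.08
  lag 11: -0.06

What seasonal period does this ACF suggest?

4

The largest autocorrelation is r_4 = 0.44, with a weaker echo at lag 8 (0.21); the remaining lags stay at or below 0.08.
The dominant spike at lag 4 indicates a seasonal period of 4.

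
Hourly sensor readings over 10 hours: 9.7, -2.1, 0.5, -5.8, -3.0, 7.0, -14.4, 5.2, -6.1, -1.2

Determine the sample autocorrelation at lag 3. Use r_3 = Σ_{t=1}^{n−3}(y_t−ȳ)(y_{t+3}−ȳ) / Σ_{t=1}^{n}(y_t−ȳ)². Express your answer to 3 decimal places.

-0.052

Mean ȳ = (9.7 − 2.1 + 0.5 − 5.8 − 3.0 + 7.0 − 14.4 + 5.2 − 6.1 − 1.2)/10 = -1.0200
Σ(y_t−ȳ)(y_{t+3}−ȳ) = (-51.2416) + (2.1384) + (12.1904) + (63.9564) + (-12.3156) + (-40.7416) + (2.4084) = -23.6052
Denominator Σ(y_t−ȳ)² = 453.0360
r_3 = -23.6052 / 453.0360 = -0.052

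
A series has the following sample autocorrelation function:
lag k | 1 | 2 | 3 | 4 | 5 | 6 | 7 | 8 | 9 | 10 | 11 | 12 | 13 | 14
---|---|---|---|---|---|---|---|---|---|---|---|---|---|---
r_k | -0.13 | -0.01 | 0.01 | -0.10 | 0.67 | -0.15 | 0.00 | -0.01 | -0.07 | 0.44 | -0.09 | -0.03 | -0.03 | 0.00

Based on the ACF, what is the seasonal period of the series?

The largest autocorrelation is r_5 = 0.67, with a weaker echo at lag 10 (0.44); the remaining lags stay at or below 0.01.
The dominant spike at lag 5 indicates a seasonal period of 5.

5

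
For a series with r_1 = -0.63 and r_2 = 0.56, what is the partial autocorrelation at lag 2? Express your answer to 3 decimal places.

φ_{22} = (r_2 − r_1²) / (1 − r_1²)
r_1² = (-0.63)² = 0.3969
Numerator = 0.56 − 0.3969 = 0.1631; denominator = 1 − 0.3969 = 0.6031
φ_{22} = 0.1631 / 0.6031 = 0.270

0.270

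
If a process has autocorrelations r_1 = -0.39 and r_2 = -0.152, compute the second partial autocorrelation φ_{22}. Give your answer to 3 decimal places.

φ_{22} = (r_2 − r_1²) / (1 − r_1²)
r_1² = (-0.39)² = 0.1521
Numerator = -0.152 − 0.1521 = -0.3041; denominator = 1 − 0.1521 = 0.8479
φ_{22} = -0.3041 / 0.8479 = -0.359

-0.359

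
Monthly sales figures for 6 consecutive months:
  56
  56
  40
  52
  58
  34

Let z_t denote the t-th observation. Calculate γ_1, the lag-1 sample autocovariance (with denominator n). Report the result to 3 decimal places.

-25.407

Mean z̄ = (56 + 56 + 40 + 52 + 58 + 34)/6 = 49.3333
Deviations: 6.6667, 6.6667, -9.3333, 2.6667, 8.6667, -15.3333
Σ_{t=1}^{5}(z_t−z̄)(z_{t+1}−z̄) = -152.4444
γ_1 = -152.4444 / 6 = -25.407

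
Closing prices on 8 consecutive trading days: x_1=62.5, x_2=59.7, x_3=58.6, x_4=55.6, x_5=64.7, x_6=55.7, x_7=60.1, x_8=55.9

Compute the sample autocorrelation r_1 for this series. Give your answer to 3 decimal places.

Mean x̄ = (62.5 + 59.7 + 58.6 + 55.6 + 64.7 + 55.7 + 60.1 + 55.9)/8 = 59.1000
Deviations from mean: 3.4000, 0.6000, -0.5000, -3.5000, 5.6000, -3.4000, 1.0000, -3.2000
Σ(x_t−x̄)(x_{t+1}−x̄) = (2.0400) + (-0.3000) + (1.7500) + (-19.6000) + (-19.0400) + (-3.4000) + (-3.2000) = -41.7500
Denominator Σ(x_t−x̄)² = 78.5800
r_1 = -41.7500 / 78.5800 = -0.531

-0.531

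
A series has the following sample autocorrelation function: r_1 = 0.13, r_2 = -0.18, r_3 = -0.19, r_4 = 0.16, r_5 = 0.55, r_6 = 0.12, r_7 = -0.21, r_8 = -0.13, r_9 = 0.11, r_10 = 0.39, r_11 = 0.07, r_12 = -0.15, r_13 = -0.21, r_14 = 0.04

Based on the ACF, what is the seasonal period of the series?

The largest autocorrelation is r_5 = 0.55, with a weaker echo at lag 10 (0.39); the remaining lags stay at or below 0.16.
The dominant spike at lag 5 indicates a seasonal period of 5.

5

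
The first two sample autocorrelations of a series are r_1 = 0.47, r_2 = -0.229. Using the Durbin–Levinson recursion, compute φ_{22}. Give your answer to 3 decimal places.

φ_{22} = (r_2 − r_1²) / (1 − r_1²)
r_1² = (0.47)² = 0.2209
Numerator = -0.229 − 0.2209 = -0.4499; denominator = 1 − 0.2209 = 0.7791
φ_{22} = -0.4499 / 0.7791 = -0.577

-0.577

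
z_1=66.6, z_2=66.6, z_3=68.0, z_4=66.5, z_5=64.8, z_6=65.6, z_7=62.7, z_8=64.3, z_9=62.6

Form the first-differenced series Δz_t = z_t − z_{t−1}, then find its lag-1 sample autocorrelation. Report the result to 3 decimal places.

-0.612

First differences Δz: 0.0, 1.4, -1.5, -1.7, 0.8, -2.9, 1.6, -1.7
Mean of differences = -0.5000
Numerator Σ(Δz_t−Δz̄)(Δz_{t+1}−Δz̄) = -11.9900
Denominator Σ(Δz_t−Δz̄)² = 19.6000
r_1(Δz) = -11.9900 / 19.6000 = -0.612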